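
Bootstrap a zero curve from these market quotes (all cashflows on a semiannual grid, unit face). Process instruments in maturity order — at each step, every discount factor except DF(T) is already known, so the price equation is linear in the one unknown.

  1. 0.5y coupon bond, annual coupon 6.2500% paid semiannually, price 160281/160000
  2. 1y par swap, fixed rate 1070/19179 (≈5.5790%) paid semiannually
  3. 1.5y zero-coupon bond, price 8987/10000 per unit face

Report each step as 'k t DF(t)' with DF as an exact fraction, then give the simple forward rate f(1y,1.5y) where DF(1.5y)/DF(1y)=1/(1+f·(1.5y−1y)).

1 1/2 4857/5000
2 1 1893/2000
3 3/2 8987/10000
f(1y,1.5y) = ((1893/2000)/(8987/10000) − 1)/(1/2) = 956/8987 ≈ 10.6376%

step 1 [0.5y] bond c/2=1/32: DF=(160281/160000 − 1/32·(0))/(1+1/32) = 4857/5000 ≈ 0.971400
step 2 [1y] swap r/2=535/19179: DF=(1 − 535/19179·(0.971400))/(1+535/19179) = 1893/2000 ≈ 0.946500
step 3 [1.5y] zero: DF = P = 8987/10000 ≈ 0.898700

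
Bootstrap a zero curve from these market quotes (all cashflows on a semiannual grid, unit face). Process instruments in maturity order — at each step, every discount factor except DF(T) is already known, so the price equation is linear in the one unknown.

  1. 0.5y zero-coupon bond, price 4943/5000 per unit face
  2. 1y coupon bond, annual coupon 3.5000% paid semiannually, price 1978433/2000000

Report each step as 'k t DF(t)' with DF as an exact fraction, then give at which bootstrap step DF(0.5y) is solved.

step 1 [0.5y] zero: DF = P = 4943/5000 ≈ 0.988600
step 2 [1y] bond c/2=7/400: DF=(1978433/2000000 − 7/400·(0.988600))/(1+7/400) = 597/625 ≈ 0.955200

1 1/2 4943/5000
2 1 597/625
DF(0.5y) is solved at step 1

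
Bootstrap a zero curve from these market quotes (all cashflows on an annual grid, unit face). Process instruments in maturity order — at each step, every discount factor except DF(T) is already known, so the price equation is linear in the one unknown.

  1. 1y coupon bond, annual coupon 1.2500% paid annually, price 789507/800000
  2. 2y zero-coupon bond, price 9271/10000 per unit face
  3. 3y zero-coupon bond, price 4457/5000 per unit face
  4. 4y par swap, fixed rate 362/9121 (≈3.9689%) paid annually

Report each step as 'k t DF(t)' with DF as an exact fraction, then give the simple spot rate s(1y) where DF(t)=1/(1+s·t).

1 1 9747/10000
2 2 9271/10000
3 3 4457/5000
4 4 1069/1250
s(1y) = (1/(9747/10000) − 1)/(1) = 253/9747 ≈ 2.5957%

step 1 [1y] bond c/1=1/80: DF=(789507/800000 − 1/80·(0))/(1+1/80) = 9747/10000 ≈ 0.974700
step 2 [2y] zero: DF = P = 9271/10000 ≈ 0.927100
step 3 [3y] zero: DF = P = 4457/5000 ≈ 0.891400
step 4 [4y] swap r/1=362/9121: DF=(1 − 362/9121·(0.974700+0.927100+0.891400))/(1+362/9121) = 1069/1250 ≈ 0.855200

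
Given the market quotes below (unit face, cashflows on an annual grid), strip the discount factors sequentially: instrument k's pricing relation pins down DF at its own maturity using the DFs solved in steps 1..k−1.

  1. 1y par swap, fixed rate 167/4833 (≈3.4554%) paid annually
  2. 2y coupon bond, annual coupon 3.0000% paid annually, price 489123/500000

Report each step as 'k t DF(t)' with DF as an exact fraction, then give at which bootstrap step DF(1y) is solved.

1 1 4833/5000
2 2 576/625
DF(1y) is solved at step 1

step 1 [1y] swap r/1=167/4833: DF=(1 − 167/4833·(0))/(1+167/4833) = 4833/5000 ≈ 0.966600
step 2 [2y] bond c/1=3/100: DF=(489123/500000 − 3/100·(0.966600))/(1+3/100) = 576/625 ≈ 0.921600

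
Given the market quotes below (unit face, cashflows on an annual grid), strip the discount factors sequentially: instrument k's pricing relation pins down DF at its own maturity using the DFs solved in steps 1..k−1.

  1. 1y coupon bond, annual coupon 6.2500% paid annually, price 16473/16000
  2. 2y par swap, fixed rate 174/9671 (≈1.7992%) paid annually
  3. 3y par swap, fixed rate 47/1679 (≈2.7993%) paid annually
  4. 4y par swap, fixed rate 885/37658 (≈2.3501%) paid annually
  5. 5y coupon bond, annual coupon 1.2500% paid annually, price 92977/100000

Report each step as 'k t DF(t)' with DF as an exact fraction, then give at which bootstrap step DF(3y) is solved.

step 1 [1y] bond c/1=1/16: DF=(16473/16000 − 1/16·(0))/(1+1/16) = 969/1000 ≈ 0.969000
step 2 [2y] swap r/1=174/9671: DF=(1 − 174/9671·(0.969000))/(1+174/9671) = 2413/2500 ≈ 0.965200
step 3 [3y] swap r/1=47/1679: DF=(1 − 47/1679·(0.969000+0.965200))/(1+47/1679) = 9201/10000 ≈ 0.920100
step 4 [4y] swap r/1=885/37658: DF=(1 − 885/37658·(0.969000+0.965200+0.920100))/(1+885/37658) = 1823/2000 ≈ 0.911500
step 5 [5y] bond c/1=1/80: DF=(92977/100000 − 1/80·(0.969000+0.965200+0.920100+0.911500))/(1+1/80) = 4359/5000 ≈ 0.871800

1 1 969/1000
2 2 2413/2500
3 3 9201/10000
4 4 1823/2000
5 5 4359/5000
DF(3y) is solved at step 3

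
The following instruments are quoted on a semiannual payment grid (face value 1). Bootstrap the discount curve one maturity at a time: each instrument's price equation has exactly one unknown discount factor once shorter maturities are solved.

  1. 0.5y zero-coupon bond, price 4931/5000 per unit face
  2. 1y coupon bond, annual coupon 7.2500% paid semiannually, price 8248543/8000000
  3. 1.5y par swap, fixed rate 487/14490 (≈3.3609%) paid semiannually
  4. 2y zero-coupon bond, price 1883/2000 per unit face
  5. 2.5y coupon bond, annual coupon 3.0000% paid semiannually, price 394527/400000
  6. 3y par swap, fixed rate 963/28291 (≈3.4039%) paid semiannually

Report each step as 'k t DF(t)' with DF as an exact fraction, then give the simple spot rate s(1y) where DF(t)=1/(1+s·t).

step 1 [0.5y] zero: DF = P = 4931/5000 ≈ 0.986200
step 2 [1y] bond c/2=29/800: DF=(8248543/8000000 − 29/800·(0.986200))/(1+29/800) = 1921/2000 ≈ 0.960500
step 3 [1.5y] swap r/2=487/28980: DF=(1 − 487/28980·(0.986200+0.960500))/(1+487/28980) = 9513/10000 ≈ 0.951300
step 4 [2y] zero: DF = P = 1883/2000 ≈ 0.941500
step 5 [2.5y] bond c/2=3/200: DF=(394527/400000 − 3/200·(0.986200+0.960500+0.951300+0.941500))/(1+3/200) = 183/200 ≈ 0.915000
step 6 [3y] swap r/2=963/56582: DF=(1 − 963/56582·(0.986200+0.960500+0.951300+0.941500+0.915000))/(1+963/56582) = 9037/10000 ≈ 0.903700

1 1/2 4931/5000
2 1 1921/2000
3 3/2 9513/10000
4 2 1883/2000
5 5/2 183/200
6 3 9037/10000
s(1y) = (1/(1921/2000) − 1)/(1) = 79/1921 ≈ 4.1124%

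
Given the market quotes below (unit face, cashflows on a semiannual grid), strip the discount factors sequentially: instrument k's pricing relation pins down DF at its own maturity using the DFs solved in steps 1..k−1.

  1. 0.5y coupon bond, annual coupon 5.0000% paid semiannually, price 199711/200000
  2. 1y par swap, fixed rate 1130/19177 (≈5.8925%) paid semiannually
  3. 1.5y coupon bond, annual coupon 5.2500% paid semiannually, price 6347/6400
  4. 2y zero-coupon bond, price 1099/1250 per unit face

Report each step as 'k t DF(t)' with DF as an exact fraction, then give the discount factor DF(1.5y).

step 1 [0.5y] bond c/2=1/40: DF=(199711/200000 − 1/40·(0))/(1+1/40) = 4871/5000 ≈ 0.974200
step 2 [1y] swap r/2=565/19177: DF=(1 − 565/19177·(0.974200))/(1+565/19177) = 1887/2000 ≈ 0.943500
step 3 [1.5y] bond c/2=21/800: DF=(6347/6400 − 21/800·(0.974200+0.943500))/(1+21/800) = 9173/10000 ≈ 0.917300
step 4 [2y] zero: DF = P = 1099/1250 ≈ 0.879200

1 1/2 4871/5000
2 1 1887/2000
3 3/2 9173/10000
4 2 1099/1250
DF(1.5y) = 9173/10000 ≈ 0.917300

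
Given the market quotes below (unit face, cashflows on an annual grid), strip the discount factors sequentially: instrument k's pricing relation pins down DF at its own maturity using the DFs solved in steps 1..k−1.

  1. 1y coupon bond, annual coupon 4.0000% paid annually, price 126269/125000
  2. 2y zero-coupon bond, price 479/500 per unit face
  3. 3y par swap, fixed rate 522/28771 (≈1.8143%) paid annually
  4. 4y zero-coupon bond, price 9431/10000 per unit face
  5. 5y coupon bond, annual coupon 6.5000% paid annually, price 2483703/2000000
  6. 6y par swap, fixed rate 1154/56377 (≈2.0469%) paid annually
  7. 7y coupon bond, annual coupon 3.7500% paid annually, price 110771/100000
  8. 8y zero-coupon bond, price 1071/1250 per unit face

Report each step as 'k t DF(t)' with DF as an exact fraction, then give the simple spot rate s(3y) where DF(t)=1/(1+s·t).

step 1 [1y] bond c/1=1/25: DF=(126269/125000 − 1/25·(0))/(1+1/25) = 9713/10000 ≈ 0.971300
step 2 [2y] zero: DF = P = 479/500 ≈ 0.958000
step 3 [3y] swap r/1=522/28771: DF=(1 − 522/28771·(0.971300+0.958000))/(1+522/28771) = 4739/5000 ≈ 0.947800
step 4 [4y] zero: DF = P = 9431/10000 ≈ 0.943100
step 5 [5y] bond c/1=13/200: DF=(2483703/2000000 − 13/200·(0.971300+0.958000+0.947800+0.943100))/(1+13/200) = 9329/10000 ≈ 0.932900
step 6 [6y] swap r/1=1154/56377: DF=(1 − 1154/56377·(0.971300+0.958000+0.947800+0.943100+0.932900))/(1+1154/56377) = 4423/5000 ≈ 0.884600
step 7 [7y] bond c/1=3/80: DF=(110771/100000 − 3/80·(0.971300+0.958000+0.947800+0.943100+0.932900+0.884600))/(1+3/80) = 8639/10000 ≈ 0.863900
step 8 [8y] zero: DF = P = 1071/1250 ≈ 0.856800

1 1 9713/10000
2 2 479/500
3 3 4739/5000
4 4 9431/10000
5 5 9329/10000
6 6 4423/5000
7 7 8639/10000
8 8 1071/1250
s(3y) = (1/(4739/5000) − 1)/(3) = 87/4739 ≈ 1.8358%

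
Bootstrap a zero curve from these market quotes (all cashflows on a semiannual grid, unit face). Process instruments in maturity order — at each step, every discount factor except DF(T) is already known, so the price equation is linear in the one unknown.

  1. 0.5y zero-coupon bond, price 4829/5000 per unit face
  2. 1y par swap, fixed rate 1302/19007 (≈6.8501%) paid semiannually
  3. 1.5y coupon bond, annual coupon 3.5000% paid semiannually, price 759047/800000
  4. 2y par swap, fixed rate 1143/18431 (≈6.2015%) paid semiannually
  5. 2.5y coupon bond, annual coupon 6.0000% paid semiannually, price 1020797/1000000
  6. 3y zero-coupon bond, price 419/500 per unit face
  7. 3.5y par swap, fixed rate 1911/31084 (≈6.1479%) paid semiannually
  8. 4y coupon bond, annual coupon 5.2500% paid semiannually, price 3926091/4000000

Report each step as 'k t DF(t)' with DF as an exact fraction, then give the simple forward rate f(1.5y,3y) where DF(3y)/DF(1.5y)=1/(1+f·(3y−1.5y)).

step 1 [0.5y] zero: DF = P = 4829/5000 ≈ 0.965800
step 2 [1y] swap r/2=651/19007: DF=(1 − 651/19007·(0.965800))/(1+651/19007) = 9349/10000 ≈ 0.934900
step 3 [1.5y] bond c/2=7/400: DF=(759047/800000 − 7/400·(0.965800+0.934900))/(1+7/400) = 4499/5000 ≈ 0.899800
step 4 [2y] swap r/2=1143/36862: DF=(1 − 1143/36862·(0.965800+0.934900+0.899800))/(1+1143/36862) = 8857/10000 ≈ 0.885700
step 5 [2.5y] bond c/2=3/100: DF=(1020797/1000000 − 3/100·(0.965800+0.934900+0.899800+0.885700))/(1+3/100) = 8837/10000 ≈ 0.883700
step 6 [3y] zero: DF = P = 419/500 ≈ 0.838000
step 7 [3.5y] swap r/2=1911/62168: DF=(1 − 1911/62168·(0.965800+0.934900+0.899800+0.885700+0.883700+0.838000))/(1+1911/62168) = 8089/10000 ≈ 0.808900
step 8 [4y] bond c/2=21/800: DF=(3926091/4000000 − 21/800·(0.965800+0.934900+0.899800+0.885700+0.883700+0.838000+0.808900))/(1+21/800) = 3987/5000 ≈ 0.797400

1 1/2 4829/5000
2 1 9349/10000
3 3/2 4499/5000
4 2 8857/10000
5 5/2 8837/10000
6 3 419/500
7 7/2 8089/10000
8 4 3987/5000
f(1.5y,3y) = ((4499/5000)/(419/500) − 1)/(3/2) = 103/2095 ≈ 4.9165%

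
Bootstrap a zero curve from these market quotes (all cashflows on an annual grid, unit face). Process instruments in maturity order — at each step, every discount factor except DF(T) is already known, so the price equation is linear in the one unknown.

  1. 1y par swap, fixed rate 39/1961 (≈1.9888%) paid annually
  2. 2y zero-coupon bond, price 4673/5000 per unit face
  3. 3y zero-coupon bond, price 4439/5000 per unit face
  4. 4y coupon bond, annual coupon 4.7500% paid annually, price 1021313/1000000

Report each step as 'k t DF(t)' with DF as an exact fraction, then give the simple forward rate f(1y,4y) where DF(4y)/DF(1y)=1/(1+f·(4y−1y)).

1 1 1961/2000
2 2 4673/5000
3 3 4439/5000
4 4 8479/10000
f(1y,4y) = ((1961/2000)/(8479/10000) − 1)/(3) = 442/8479 ≈ 5.2129%

step 1 [1y] swap r/1=39/1961: DF=(1 − 39/1961·(0))/(1+39/1961) = 1961/2000 ≈ 0.980500
step 2 [2y] zero: DF = P = 4673/5000 ≈ 0.934600
step 3 [3y] zero: DF = P = 4439/5000 ≈ 0.887800
step 4 [4y] bond c/1=19/400: DF=(1021313/1000000 − 19/400·(0.980500+0.934600+0.887800))/(1+19/400) = 8479/10000 ≈ 0.847900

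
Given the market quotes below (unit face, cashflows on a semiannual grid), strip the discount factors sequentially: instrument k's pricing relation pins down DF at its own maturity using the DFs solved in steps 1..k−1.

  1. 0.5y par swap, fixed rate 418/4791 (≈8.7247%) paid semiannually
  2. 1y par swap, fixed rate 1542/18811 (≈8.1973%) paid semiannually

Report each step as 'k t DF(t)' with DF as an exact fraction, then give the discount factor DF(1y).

1 1/2 4791/5000
2 1 9229/10000
DF(1y) = 9229/10000 ≈ 0.922900

step 1 [0.5y] swap r/2=209/4791: DF=(1 − 209/4791·(0))/(1+209/4791) = 4791/5000 ≈ 0.958200
step 2 [1y] swap r/2=771/18811: DF=(1 − 771/18811·(0.958200))/(1+771/18811) = 9229/10000 ≈ 0.922900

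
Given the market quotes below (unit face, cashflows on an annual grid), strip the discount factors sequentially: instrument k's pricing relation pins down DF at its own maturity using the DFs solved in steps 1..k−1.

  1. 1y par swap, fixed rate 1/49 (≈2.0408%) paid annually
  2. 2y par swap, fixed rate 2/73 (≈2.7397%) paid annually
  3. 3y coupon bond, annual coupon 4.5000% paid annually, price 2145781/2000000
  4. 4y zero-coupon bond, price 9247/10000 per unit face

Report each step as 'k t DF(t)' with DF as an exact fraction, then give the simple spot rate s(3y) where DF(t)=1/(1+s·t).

step 1 [1y] swap r/1=1/49: DF=(1 − 1/49·(0))/(1+1/49) = 49/50 ≈ 0.980000
step 2 [2y] swap r/1=2/73: DF=(1 − 2/73·(0.980000))/(1+2/73) = 592/625 ≈ 0.947200
step 3 [3y] bond c/1=9/200: DF=(2145781/2000000 − 9/200·(0.980000+0.947200))/(1+9/200) = 9437/10000 ≈ 0.943700
step 4 [4y] zero: DF = P = 9247/10000 ≈ 0.924700

1 1 49/50
2 2 592/625
3 3 9437/10000
4 4 9247/10000
s(3y) = (1/(9437/10000) − 1)/(3) = 563/28311 ≈ 1.9886%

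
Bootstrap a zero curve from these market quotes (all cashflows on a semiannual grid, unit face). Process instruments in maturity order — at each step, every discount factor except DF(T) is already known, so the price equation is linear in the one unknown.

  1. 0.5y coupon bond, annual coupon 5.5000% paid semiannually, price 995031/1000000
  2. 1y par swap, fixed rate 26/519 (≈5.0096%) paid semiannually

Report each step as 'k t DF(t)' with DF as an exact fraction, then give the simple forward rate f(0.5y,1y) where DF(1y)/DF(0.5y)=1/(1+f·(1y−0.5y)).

1 1/2 2421/2500
2 1 9519/10000
f(0.5y,1y) = ((2421/2500)/(9519/10000) − 1)/(1/2) = 110/3173 ≈ 3.4668%

step 1 [0.5y] bond c/2=11/400: DF=(995031/1000000 − 11/400·(0))/(1+11/400) = 2421/2500 ≈ 0.968400
step 2 [1y] swap r/2=13/519: DF=(1 − 13/519·(0.968400))/(1+13/519) = 9519/10000 ≈ 0.951900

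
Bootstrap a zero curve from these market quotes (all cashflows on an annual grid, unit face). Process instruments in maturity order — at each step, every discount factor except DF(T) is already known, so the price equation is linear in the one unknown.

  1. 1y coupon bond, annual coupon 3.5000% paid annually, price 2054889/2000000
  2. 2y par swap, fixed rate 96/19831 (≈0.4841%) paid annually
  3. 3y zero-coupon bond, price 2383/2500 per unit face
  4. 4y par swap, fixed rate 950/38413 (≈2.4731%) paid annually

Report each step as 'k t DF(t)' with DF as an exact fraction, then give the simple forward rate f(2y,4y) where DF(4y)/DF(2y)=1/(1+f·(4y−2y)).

step 1 [1y] bond c/1=7/200: DF=(2054889/2000000 − 7/200·(0))/(1+7/200) = 9927/10000 ≈ 0.992700
step 2 [2y] swap r/1=96/19831: DF=(1 − 96/19831·(0.992700))/(1+96/19831) = 619/625 ≈ 0.990400
step 3 [3y] zero: DF = P = 2383/2500 ≈ 0.953200
step 4 [4y] swap r/1=950/38413: DF=(1 − 950/38413·(0.992700+0.990400+0.953200))/(1+950/38413) = 181/200 ≈ 0.905000

1 1 9927/10000
2 2 619/625
3 3 2383/2500
4 4 181/200
f(2y,4y) = ((619/625)/(181/200) − 1)/(2) = 427/9050 ≈ 4.7182%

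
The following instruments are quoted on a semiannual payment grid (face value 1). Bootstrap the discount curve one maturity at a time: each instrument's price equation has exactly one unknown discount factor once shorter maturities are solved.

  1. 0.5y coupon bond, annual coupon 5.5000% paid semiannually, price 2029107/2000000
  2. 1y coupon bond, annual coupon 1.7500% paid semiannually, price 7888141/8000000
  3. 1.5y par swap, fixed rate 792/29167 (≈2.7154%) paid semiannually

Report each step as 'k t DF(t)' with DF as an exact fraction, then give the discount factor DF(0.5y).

step 1 [0.5y] bond c/2=11/400: DF=(2029107/2000000 − 11/400·(0))/(1+11/400) = 4937/5000 ≈ 0.987400
step 2 [1y] bond c/2=7/800: DF=(7888141/8000000 − 7/800·(0.987400))/(1+7/800) = 9689/10000 ≈ 0.968900
step 3 [1.5y] swap r/2=396/29167: DF=(1 − 396/29167·(0.987400+0.968900))/(1+396/29167) = 2401/2500 ≈ 0.960400

1 1/2 4937/5000
2 1 9689/10000
3 3/2 2401/2500
DF(0.5y) = 4937/5000 ≈ 0.987400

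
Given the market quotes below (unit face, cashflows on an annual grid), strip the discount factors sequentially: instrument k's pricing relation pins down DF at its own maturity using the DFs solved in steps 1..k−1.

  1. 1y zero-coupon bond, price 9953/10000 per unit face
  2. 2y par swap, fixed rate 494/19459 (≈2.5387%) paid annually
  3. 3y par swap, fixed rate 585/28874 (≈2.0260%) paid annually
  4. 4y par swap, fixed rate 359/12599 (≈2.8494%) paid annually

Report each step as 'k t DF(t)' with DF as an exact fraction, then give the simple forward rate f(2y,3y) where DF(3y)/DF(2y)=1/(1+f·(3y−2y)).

step 1 [1y] zero: DF = P = 9953/10000 ≈ 0.995300
step 2 [2y] swap r/1=494/19459: DF=(1 − 494/19459·(0.995300))/(1+494/19459) = 4753/5000 ≈ 0.950600
step 3 [3y] swap r/1=585/28874: DF=(1 − 585/28874·(0.995300+0.950600))/(1+585/28874) = 1883/2000 ≈ 0.941500
step 4 [4y] swap r/1=359/12599: DF=(1 − 359/12599·(0.995300+0.950600+0.941500))/(1+359/12599) = 8923/10000 ≈ 0.892300

1 1 9953/10000
2 2 4753/5000
3 3 1883/2000
4 4 8923/10000
f(2y,3y) = ((4753/5000)/(1883/2000) − 1)/(1) = 13/1345 ≈ 0.9665%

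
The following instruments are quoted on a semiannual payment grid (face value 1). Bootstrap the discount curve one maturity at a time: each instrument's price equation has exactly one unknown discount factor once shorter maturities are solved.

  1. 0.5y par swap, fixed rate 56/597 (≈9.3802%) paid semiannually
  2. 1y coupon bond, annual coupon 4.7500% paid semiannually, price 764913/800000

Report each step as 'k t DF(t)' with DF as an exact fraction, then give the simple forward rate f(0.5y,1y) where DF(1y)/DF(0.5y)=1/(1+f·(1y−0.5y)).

step 1 [0.5y] swap r/2=28/597: DF=(1 − 28/597·(0))/(1+28/597) = 597/625 ≈ 0.955200
step 2 [1y] bond c/2=19/800: DF=(764913/800000 − 19/800·(0.955200))/(1+19/800) = 4559/5000 ≈ 0.911800

1 1/2 597/625
2 1 4559/5000
f(0.5y,1y) = ((597/625)/(4559/5000) − 1)/(1/2) = 434/4559 ≈ 9.5196%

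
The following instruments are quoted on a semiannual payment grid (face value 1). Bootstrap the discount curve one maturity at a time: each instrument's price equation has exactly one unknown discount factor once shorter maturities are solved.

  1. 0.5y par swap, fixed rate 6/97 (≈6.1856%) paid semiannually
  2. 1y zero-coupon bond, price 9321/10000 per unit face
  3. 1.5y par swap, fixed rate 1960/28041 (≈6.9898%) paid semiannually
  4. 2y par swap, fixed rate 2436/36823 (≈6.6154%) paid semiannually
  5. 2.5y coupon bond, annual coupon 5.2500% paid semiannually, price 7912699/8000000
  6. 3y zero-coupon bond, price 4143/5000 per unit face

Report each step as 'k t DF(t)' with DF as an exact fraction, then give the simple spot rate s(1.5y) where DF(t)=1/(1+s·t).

1 1/2 97/100
2 1 9321/10000
3 3/2 451/500
4 2 4391/5000
5 5/2 1087/1250
6 3 4143/5000
s(1.5y) = (1/(451/500) − 1)/(3/2) = 98/1353 ≈ 7.2432%

step 1 [0.5y] swap r/2=3/97: DF=(1 − 3/97·(0))/(1+3/97) = 97/100 ≈ 0.970000
step 2 [1y] zero: DF = P = 9321/10000 ≈ 0.932100
step 3 [1.5y] swap r/2=980/28041: DF=(1 − 980/28041·(0.970000+0.932100))/(1+980/28041) = 451/500 ≈ 0.902000
step 4 [2y] swap r/2=1218/36823: DF=(1 − 1218/36823·(0.970000+0.932100+0.902000))/(1+1218/36823) = 4391/5000 ≈ 0.878200
step 5 [2.5y] bond c/2=21/800: DF=(7912699/8000000 − 21/800·(0.970000+0.932100+0.902000+0.878200))/(1+21/800) = 1087/1250 ≈ 0.869600
step 6 [3y] zero: DF = P = 4143/5000 ≈ 0.828600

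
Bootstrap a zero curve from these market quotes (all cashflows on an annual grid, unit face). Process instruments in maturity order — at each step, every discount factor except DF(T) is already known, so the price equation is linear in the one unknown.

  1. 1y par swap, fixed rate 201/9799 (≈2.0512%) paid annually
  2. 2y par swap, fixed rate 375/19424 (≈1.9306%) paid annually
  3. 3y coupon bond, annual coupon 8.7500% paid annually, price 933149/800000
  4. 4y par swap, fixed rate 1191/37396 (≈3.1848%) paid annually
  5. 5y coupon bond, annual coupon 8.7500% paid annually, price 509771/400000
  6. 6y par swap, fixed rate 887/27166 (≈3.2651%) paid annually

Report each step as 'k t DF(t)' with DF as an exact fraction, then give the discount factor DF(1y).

step 1 [1y] swap r/1=201/9799: DF=(1 − 201/9799·(0))/(1+201/9799) = 9799/10000 ≈ 0.979900
step 2 [2y] swap r/1=375/19424: DF=(1 − 375/19424·(0.979900))/(1+375/19424) = 77/80 ≈ 0.962500
step 3 [3y] bond c/1=7/80: DF=(933149/800000 − 7/80·(0.979900+0.962500))/(1+7/80) = 9163/10000 ≈ 0.916300
step 4 [4y] swap r/1=1191/37396: DF=(1 − 1191/37396·(0.979900+0.962500+0.916300))/(1+1191/37396) = 8809/10000 ≈ 0.880900
step 5 [5y] bond c/1=7/80: DF=(509771/400000 − 7/80·(0.979900+0.962500+0.916300+0.880900))/(1+7/80) = 871/1000 ≈ 0.871000
step 6 [6y] swap r/1=887/27166: DF=(1 − 887/27166·(0.979900+0.962500+0.916300+0.880900+0.871000))/(1+887/27166) = 4113/5000 ≈ 0.822600

1 1 9799/10000
2 2 77/80
3 3 9163/10000
4 4 8809/10000
5 5 871/1000
6 6 4113/5000
DF(1y) = 9799/10000 ≈ 0.979900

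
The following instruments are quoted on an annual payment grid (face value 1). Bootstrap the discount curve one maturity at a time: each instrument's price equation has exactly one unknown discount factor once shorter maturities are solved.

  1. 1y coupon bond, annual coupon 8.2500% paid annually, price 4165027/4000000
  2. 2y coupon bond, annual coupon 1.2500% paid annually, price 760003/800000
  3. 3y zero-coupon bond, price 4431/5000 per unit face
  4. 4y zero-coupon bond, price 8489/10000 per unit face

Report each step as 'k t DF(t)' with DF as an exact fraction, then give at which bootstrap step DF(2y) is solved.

step 1 [1y] bond c/1=33/400: DF=(4165027/4000000 − 33/400·(0))/(1+33/400) = 9619/10000 ≈ 0.961900
step 2 [2y] bond c/1=1/80: DF=(760003/800000 − 1/80·(0.961900))/(1+1/80) = 579/625 ≈ 0.926400
step 3 [3y] zero: DF = P = 4431/5000 ≈ 0.886200
step 4 [4y] zero: DF = P = 8489/10000 ≈ 0.848900

1 1 9619/10000
2 2 579/625
3 3 4431/5000
4 4 8489/10000
DF(2y) is solved at step 2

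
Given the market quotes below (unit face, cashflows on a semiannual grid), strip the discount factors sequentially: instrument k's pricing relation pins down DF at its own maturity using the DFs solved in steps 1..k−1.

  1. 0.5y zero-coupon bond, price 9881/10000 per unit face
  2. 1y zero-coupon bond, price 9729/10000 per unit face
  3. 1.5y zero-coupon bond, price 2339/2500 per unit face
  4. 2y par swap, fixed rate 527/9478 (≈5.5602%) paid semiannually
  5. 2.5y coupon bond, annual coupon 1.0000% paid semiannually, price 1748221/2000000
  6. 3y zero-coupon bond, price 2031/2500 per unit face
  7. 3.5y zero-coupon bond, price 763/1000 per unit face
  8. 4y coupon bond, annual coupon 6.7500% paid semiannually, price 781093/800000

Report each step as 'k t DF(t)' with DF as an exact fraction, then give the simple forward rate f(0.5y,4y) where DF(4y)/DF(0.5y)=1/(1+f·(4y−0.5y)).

step 1 [0.5y] zero: DF = P = 9881/10000 ≈ 0.988100
step 2 [1y] zero: DF = P = 9729/10000 ≈ 0.972900
step 3 [1.5y] zero: DF = P = 2339/2500 ≈ 0.935600
step 4 [2y] swap r/2=527/18956: DF=(1 − 527/18956·(0.988100+0.972900+0.935600))/(1+527/18956) = 4473/5000 ≈ 0.894600
step 5 [2.5y] bond c/2=1/200: DF=(1748221/2000000 − 1/200·(0.988100+0.972900+0.935600+0.894600))/(1+1/200) = 8509/10000 ≈ 0.850900
step 6 [3y] zero: DF = P = 2031/2500 ≈ 0.812400
step 7 [3.5y] zero: DF = P = 763/1000 ≈ 0.763000
step 8 [4y] bond c/2=27/800: DF=(781093/800000 − 27/800·(0.988100+0.972900+0.935600+0.894600+0.850900+0.812400+0.763000))/(1+27/800) = 1483/2000 ≈ 0.741500

1 1/2 9881/10000
2 1 9729/10000
3 3/2 2339/2500
4 2 4473/5000
5 5/2 8509/10000
6 3 2031/2500
7 7/2 763/1000
8 4 1483/2000
f(0.5y,4y) = ((9881/10000)/(1483/2000) − 1)/(7/2) = 4932/51905 ≈ 9.5020%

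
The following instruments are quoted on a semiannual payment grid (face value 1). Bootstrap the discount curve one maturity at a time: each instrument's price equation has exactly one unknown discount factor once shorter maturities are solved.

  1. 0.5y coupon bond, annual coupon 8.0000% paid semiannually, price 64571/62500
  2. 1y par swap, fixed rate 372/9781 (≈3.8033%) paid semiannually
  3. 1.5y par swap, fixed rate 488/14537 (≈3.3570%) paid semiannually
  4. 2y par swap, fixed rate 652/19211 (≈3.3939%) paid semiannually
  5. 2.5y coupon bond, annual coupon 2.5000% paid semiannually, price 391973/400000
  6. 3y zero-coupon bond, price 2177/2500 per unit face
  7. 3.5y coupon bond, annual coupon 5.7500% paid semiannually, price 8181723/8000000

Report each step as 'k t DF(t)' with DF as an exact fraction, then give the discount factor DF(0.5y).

1 1/2 4967/5000
2 1 2407/2500
3 3/2 1189/1250
4 2 2337/2500
5 5/2 2301/2500
6 3 2177/2500
7 7/2 8367/10000
DF(0.5y) = 4967/5000 ≈ 0.993400

step 1 [0.5y] bond c/2=1/25: DF=(64571/62500 − 1/25·(0))/(1+1/25) = 4967/5000 ≈ 0.993400
step 2 [1y] swap r/2=186/9781: DF=(1 − 186/9781·(0.993400))/(1+186/9781) = 2407/2500 ≈ 0.962800
step 3 [1.5y] swap r/2=244/14537: DF=(1 − 244/14537·(0.993400+0.962800))/(1+244/14537) = 1189/1250 ≈ 0.951200
step 4 [2y] swap r/2=326/19211: DF=(1 − 326/19211·(0.993400+0.962800+0.951200))/(1+326/19211) = 2337/2500 ≈ 0.934800
step 5 [2.5y] bond c/2=1/80: DF=(391973/400000 − 1/80·(0.993400+0.962800+0.951200+0.934800))/(1+1/80) = 2301/2500 ≈ 0.920400
step 6 [3y] zero: DF = P = 2177/2500 ≈ 0.870800
step 7 [3.5y] bond c/2=23/800: DF=(8181723/8000000 − 23/800·(0.993400+0.962800+0.951200+0.934800+0.920400+0.870800))/(1+23/800) = 8367/10000 ≈ 0.836700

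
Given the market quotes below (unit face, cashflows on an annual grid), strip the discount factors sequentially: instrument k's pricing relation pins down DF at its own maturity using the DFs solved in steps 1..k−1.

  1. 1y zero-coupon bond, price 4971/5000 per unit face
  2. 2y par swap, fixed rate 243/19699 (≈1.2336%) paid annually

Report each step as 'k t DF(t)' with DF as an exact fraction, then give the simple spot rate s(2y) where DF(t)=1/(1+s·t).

1 1 4971/5000
2 2 9757/10000
s(2y) = (1/(9757/10000) − 1)/(2) = 243/19514 ≈ 1.2453%

step 1 [1y] zero: DF = P = 4971/5000 ≈ 0.994200
step 2 [2y] swap r/1=243/19699: DF=(1 − 243/19699·(0.994200))/(1+243/19699) = 9757/10000 ≈ 0.975700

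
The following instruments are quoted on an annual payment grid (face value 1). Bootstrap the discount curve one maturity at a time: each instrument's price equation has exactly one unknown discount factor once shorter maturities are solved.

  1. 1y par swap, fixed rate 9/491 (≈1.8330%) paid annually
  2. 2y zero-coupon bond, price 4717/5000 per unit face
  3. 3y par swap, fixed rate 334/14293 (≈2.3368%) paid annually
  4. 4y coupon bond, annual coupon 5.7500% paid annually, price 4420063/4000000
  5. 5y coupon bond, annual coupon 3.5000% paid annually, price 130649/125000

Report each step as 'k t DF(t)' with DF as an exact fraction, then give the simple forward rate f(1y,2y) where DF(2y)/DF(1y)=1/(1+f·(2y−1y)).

1 1 491/500
2 2 4717/5000
3 3 2333/2500
4 4 1779/2000
5 5 8831/10000
f(1y,2y) = ((491/500)/(4717/5000) − 1)/(1) = 193/4717 ≈ 4.0916%

step 1 [1y] swap r/1=9/491: DF=(1 − 9/491·(0))/(1+9/491) = 491/500 ≈ 0.982000
step 2 [2y] zero: DF = P = 4717/5000 ≈ 0.943400
step 3 [3y] swap r/1=334/14293: DF=(1 − 334/14293·(0.982000+0.943400))/(1+334/14293) = 2333/2500 ≈ 0.933200
step 4 [4y] bond c/1=23/400: DF=(4420063/4000000 − 23/400·(0.982000+0.943400+0.933200))/(1+23/400) = 1779/2000 ≈ 0.889500
step 5 [5y] bond c/1=7/200: DF=(130649/125000 − 7/200·(0.982000+0.943400+0.933200+0.889500))/(1+7/200) = 8831/10000 ≈ 0.883100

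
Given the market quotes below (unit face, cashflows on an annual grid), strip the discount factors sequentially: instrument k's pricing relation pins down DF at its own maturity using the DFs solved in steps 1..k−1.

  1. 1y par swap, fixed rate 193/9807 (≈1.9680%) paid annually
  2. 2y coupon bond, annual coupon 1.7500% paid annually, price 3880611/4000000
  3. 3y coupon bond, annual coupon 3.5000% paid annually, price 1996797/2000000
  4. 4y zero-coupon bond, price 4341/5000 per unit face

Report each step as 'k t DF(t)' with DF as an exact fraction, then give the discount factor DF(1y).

1 1 9807/10000
2 2 4683/5000
3 3 4499/5000
4 4 4341/5000
DF(1y) = 9807/10000 ≈ 0.980700

step 1 [1y] swap r/1=193/9807: DF=(1 − 193/9807·(0))/(1+193/9807) = 9807/10000 ≈ 0.980700
step 2 [2y] bond c/1=7/400: DF=(3880611/4000000 − 7/400·(0.980700))/(1+7/400) = 4683/5000 ≈ 0.936600
step 3 [3y] bond c/1=7/200: DF=(1996797/2000000 − 7/200·(0.980700+0.936600))/(1+7/200) = 4499/5000 ≈ 0.899800
step 4 [4y] zero: DF = P = 4341/5000 ≈ 0.868200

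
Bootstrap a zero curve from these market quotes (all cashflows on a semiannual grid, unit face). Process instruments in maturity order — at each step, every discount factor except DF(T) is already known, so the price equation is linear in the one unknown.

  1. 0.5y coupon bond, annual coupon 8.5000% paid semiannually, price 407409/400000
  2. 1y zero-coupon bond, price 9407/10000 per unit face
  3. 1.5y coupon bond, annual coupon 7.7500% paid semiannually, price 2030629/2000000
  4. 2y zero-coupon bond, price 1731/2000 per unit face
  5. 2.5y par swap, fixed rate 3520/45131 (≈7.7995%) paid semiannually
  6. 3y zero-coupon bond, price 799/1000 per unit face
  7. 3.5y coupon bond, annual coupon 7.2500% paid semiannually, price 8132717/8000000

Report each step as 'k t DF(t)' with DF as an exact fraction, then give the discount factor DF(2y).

step 1 [0.5y] bond c/2=17/400: DF=(407409/400000 − 17/400·(0))/(1+17/400) = 977/1000 ≈ 0.977000
step 2 [1y] zero: DF = P = 9407/10000 ≈ 0.940700
step 3 [1.5y] bond c/2=31/800: DF=(2030629/2000000 − 31/800·(0.977000+0.940700))/(1+31/800) = 9059/10000 ≈ 0.905900
step 4 [2y] zero: DF = P = 1731/2000 ≈ 0.865500
step 5 [2.5y] swap r/2=1760/45131: DF=(1 − 1760/45131·(0.977000+0.940700+0.905900+0.865500))/(1+1760/45131) = 103/125 ≈ 0.824000
step 6 [3y] zero: DF = P = 799/1000 ≈ 0.799000
step 7 [3.5y] bond c/2=29/800: DF=(8132717/8000000 − 29/800·(0.977000+0.940700+0.905900+0.865500+0.824000+0.799000))/(1+29/800) = 497/625 ≈ 0.795200

1 1/2 977/1000
2 1 9407/10000
3 3/2 9059/10000
4 2 1731/2000
5 5/2 103/125
6 3 799/1000
7 7/2 497/625
DF(2y) = 1731/2000 ≈ 0.865500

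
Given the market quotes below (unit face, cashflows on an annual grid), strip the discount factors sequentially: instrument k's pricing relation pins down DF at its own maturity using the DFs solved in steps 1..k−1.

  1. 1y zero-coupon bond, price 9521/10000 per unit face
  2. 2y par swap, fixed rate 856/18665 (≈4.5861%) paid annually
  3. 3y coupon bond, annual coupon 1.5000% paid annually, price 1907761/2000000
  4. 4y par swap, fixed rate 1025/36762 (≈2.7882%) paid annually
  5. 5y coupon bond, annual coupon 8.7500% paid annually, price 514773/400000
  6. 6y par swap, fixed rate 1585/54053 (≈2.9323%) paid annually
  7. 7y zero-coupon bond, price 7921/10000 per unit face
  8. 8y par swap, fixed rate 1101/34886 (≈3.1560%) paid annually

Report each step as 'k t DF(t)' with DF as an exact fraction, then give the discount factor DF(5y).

1 1 9521/10000
2 2 1143/1250
3 3 4561/5000
4 4 359/400
5 5 2219/2500
6 6 1683/2000
7 7 7921/10000
8 8 3899/5000
DF(5y) = 2219/2500 ≈ 0.887600

step 1 [1y] zero: DF = P = 9521/10000 ≈ 0.952100
step 2 [2y] swap r/1=856/18665: DF=(1 − 856/18665·(0.952100))/(1+856/18665) = 1143/1250 ≈ 0.914400
step 3 [3y] bond c/1=3/200: DF=(1907761/2000000 − 3/200·(0.952100+0.914400))/(1+3/200) = 4561/5000 ≈ 0.912200
step 4 [4y] swap r/1=1025/36762: DF=(1 − 1025/36762·(0.952100+0.914400+0.912200))/(1+1025/36762) = 359/400 ≈ 0.897500
step 5 [5y] bond c/1=7/80: DF=(514773/400000 − 7/80·(0.952100+0.914400+0.912200+0.897500))/(1+7/80) = 2219/2500 ≈ 0.887600
step 6 [6y] swap r/1=1585/54053: DF=(1 − 1585/54053·(0.952100+0.914400+0.912200+0.897500+0.887600))/(1+1585/54053) = 1683/2000 ≈ 0.841500
step 7 [7y] zero: DF = P = 7921/10000 ≈ 0.792100
step 8 [8y] swap r/1=1101/34886: DF=(1 − 1101/34886·(0.952100+0.914400+0.912200+0.897500+0.887600+0.841500+0.792100))/(1+1101/34886) = 3899/5000 ≈ 0.779800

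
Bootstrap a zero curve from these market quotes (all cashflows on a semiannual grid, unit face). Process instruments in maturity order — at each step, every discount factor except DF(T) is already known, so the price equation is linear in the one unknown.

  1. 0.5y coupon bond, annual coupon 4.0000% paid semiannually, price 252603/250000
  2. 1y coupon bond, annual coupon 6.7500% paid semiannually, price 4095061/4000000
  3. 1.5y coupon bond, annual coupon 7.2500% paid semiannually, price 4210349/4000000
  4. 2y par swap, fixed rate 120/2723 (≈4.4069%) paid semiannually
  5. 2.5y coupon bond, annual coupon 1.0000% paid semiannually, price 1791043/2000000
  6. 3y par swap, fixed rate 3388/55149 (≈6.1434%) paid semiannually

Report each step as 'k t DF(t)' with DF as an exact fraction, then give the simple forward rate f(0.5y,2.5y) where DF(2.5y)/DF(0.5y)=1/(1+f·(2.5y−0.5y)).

1 1/2 4953/5000
2 1 479/500
3 3/2 2369/2500
4 2 229/250
5 5/2 8721/10000
6 3 4153/5000
f(0.5y,2.5y) = ((4953/5000)/(8721/10000) − 1)/(2) = 395/5814 ≈ 6.7939%

step 1 [0.5y] bond c/2=1/50: DF=(252603/250000 − 1/50·(0))/(1+1/50) = 4953/5000 ≈ 0.990600
step 2 [1y] bond c/2=27/800: DF=(4095061/4000000 − 27/800·(0.990600))/(1+27/800) = 479/500 ≈ 0.958000
step 3 [1.5y] bond c/2=29/800: DF=(4210349/4000000 − 29/800·(0.990600+0.958000))/(1+29/800) = 2369/2500 ≈ 0.947600
step 4 [2y] swap r/2=60/2723: DF=(1 − 60/2723·(0.990600+0.958000+0.947600))/(1+60/2723) = 229/250 ≈ 0.916000
step 5 [2.5y] bond c/2=1/200: DF=(1791043/2000000 − 1/200·(0.990600+0.958000+0.947600+0.916000))/(1+1/200) = 8721/10000 ≈ 0.872100
step 6 [3y] swap r/2=1694/55149: DF=(1 − 1694/55149·(0.990600+0.958000+0.947600+0.916000+0.872100))/(1+1694/55149) = 4153/5000 ≈ 0.830600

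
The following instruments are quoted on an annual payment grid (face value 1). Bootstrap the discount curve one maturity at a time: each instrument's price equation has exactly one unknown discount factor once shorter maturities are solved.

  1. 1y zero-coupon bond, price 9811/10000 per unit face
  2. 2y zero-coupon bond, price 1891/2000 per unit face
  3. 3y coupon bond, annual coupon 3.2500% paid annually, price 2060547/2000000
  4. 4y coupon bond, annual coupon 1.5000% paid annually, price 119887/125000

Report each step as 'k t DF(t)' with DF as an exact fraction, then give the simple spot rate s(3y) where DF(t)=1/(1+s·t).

1 1 9811/10000
2 2 1891/2000
3 3 2343/2500
4 4 4513/5000
s(3y) = (1/(2343/2500) − 1)/(3) = 157/7029 ≈ 2.2336%

step 1 [1y] zero: DF = P = 9811/10000 ≈ 0.981100
step 2 [2y] zero: DF = P = 1891/2000 ≈ 0.945500
step 3 [3y] bond c/1=13/400: DF=(2060547/2000000 − 13/400·(0.981100+0.945500))/(1+13/400) = 2343/2500 ≈ 0.937200
step 4 [4y] bond c/1=3/200: DF=(119887/125000 − 3/200·(0.981100+0.945500+0.937200))/(1+3/200) = 4513/5000 ≈ 0.902600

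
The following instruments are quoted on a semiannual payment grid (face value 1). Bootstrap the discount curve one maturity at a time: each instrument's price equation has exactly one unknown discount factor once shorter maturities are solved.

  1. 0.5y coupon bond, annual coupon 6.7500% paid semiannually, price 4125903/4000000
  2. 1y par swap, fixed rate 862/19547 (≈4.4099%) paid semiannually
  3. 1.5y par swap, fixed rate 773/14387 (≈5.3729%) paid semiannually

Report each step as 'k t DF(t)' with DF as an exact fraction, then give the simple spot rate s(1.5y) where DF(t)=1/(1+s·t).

1 1/2 4989/5000
2 1 9569/10000
3 3/2 9227/10000
s(1.5y) = (1/(9227/10000) − 1)/(3/2) = 1546/27681 ≈ 5.5851%

step 1 [0.5y] bond c/2=27/800: DF=(4125903/4000000 − 27/800·(0))/(1+27/800) = 4989/5000 ≈ 0.997800
step 2 [1y] swap r/2=431/19547: DF=(1 − 431/19547·(0.997800))/(1+431/19547) = 9569/10000 ≈ 0.956900
step 3 [1.5y] swap r/2=773/28774: DF=(1 − 773/28774·(0.997800+0.956900))/(1+773/28774) = 9227/10000 ≈ 0.922700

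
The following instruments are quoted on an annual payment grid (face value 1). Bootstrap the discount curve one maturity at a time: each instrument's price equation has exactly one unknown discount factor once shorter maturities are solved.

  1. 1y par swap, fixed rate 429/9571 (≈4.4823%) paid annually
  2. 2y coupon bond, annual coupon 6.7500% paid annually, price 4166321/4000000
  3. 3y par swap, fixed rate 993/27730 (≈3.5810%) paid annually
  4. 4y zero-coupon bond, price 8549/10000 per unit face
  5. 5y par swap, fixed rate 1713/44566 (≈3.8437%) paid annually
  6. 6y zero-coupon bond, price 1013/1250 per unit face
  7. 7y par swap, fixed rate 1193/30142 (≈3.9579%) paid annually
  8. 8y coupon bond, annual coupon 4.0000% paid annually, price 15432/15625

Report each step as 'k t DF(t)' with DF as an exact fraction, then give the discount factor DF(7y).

step 1 [1y] swap r/1=429/9571: DF=(1 − 429/9571·(0))/(1+429/9571) = 9571/10000 ≈ 0.957100
step 2 [2y] bond c/1=27/400: DF=(4166321/4000000 − 27/400·(0.957100))/(1+27/400) = 572/625 ≈ 0.915200
step 3 [3y] swap r/1=993/27730: DF=(1 − 993/27730·(0.957100+0.915200))/(1+993/27730) = 9007/10000 ≈ 0.900700
step 4 [4y] zero: DF = P = 8549/10000 ≈ 0.854900
step 5 [5y] swap r/1=1713/44566: DF=(1 − 1713/44566·(0.957100+0.915200+0.900700+0.854900))/(1+1713/44566) = 8287/10000 ≈ 0.828700
step 6 [6y] zero: DF = P = 1013/1250 ≈ 0.810400
step 7 [7y] swap r/1=1193/30142: DF=(1 − 1193/30142·(0.957100+0.915200+0.900700+0.854900+0.828700+0.810400))/(1+1193/30142) = 3807/5000 ≈ 0.761400
step 8 [8y] bond c/1=1/25: DF=(15432/15625 − 1/25·(0.957100+0.915200+0.900700+0.854900+0.828700+0.810400+0.761400))/(1+1/25) = 3589/5000 ≈ 0.717800

1 1 9571/10000
2 2 572/625
3 3 9007/10000
4 4 8549/10000
5 5 8287/10000
6 6 1013/1250
7 7 3807/5000
8 8 3589/5000
DF(7y) = 3807/5000 ≈ 0.761400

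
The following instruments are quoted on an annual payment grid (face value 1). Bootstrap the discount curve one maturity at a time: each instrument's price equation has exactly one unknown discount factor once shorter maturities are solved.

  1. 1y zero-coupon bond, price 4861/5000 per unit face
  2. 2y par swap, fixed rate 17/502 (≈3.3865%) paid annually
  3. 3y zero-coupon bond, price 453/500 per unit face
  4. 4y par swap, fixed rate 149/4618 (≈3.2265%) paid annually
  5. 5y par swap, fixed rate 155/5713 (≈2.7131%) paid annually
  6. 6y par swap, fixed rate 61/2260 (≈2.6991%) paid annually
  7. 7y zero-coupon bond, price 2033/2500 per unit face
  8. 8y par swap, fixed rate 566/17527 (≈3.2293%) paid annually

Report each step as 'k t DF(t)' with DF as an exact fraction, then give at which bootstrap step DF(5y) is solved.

1 1 4861/5000
2 2 4677/5000
3 3 453/500
4 4 1101/1250
5 5 219/250
6 6 1067/1250
7 7 2033/2500
8 8 967/1250
DF(5y) is solved at step 5

step 1 [1y] zero: DF = P = 4861/5000 ≈ 0.972200
step 2 [2y] swap r/1=17/502: DF=(1 − 17/502·(0.972200))/(1+17/502) = 4677/5000 ≈ 0.935400
step 3 [3y] zero: DF = P = 453/500 ≈ 0.906000
step 4 [4y] swap r/1=149/4618: DF=(1 − 149/4618·(0.972200+0.935400+0.906000))/(1+149/4618) = 1101/1250 ≈ 0.880800
step 5 [5y] swap r/1=155/5713: DF=(1 − 155/5713·(0.972200+0.935400+0.906000+0.880800))/(1+155/5713) = 219/250 ≈ 0.876000
step 6 [6y] swap r/1=61/2260: DF=(1 − 61/2260·(0.972200+0.935400+0.906000+0.880800+0.876000))/(1+61/2260) = 1067/1250 ≈ 0.853600
step 7 [7y] zero: DF = P = 2033/2500 ≈ 0.813200
step 8 [8y] swap r/1=566/17527: DF=(1 − 566/17527·(0.972200+0.935400+0.906000+0.880800+0.876000+0.853600+0.813200))/(1+566/17527) = 967/1250 ≈ 0.773600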